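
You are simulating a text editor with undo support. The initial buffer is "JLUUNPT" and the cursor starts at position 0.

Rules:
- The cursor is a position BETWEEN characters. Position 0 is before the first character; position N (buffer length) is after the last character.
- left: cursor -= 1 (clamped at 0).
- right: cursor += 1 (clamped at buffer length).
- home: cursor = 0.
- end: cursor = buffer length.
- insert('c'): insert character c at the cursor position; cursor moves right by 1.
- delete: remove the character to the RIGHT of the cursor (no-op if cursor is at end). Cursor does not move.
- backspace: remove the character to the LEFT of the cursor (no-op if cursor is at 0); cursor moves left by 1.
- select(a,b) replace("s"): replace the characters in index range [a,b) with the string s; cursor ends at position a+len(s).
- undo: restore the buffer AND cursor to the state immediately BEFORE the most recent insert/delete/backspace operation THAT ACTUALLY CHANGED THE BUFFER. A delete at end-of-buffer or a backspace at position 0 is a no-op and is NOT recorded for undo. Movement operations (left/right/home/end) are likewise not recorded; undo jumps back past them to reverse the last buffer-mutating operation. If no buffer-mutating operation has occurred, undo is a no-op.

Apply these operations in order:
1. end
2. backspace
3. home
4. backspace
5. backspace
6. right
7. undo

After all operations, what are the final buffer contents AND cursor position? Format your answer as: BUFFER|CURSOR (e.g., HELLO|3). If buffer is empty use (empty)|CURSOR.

After op 1 (end): buf='JLUUNPT' cursor=7
After op 2 (backspace): buf='JLUUNP' cursor=6
After op 3 (home): buf='JLUUNP' cursor=0
After op 4 (backspace): buf='JLUUNP' cursor=0
After op 5 (backspace): buf='JLUUNP' cursor=0
After op 6 (right): buf='JLUUNP' cursor=1
After op 7 (undo): buf='JLUUNPT' cursor=7

Answer: JLUUNPT|7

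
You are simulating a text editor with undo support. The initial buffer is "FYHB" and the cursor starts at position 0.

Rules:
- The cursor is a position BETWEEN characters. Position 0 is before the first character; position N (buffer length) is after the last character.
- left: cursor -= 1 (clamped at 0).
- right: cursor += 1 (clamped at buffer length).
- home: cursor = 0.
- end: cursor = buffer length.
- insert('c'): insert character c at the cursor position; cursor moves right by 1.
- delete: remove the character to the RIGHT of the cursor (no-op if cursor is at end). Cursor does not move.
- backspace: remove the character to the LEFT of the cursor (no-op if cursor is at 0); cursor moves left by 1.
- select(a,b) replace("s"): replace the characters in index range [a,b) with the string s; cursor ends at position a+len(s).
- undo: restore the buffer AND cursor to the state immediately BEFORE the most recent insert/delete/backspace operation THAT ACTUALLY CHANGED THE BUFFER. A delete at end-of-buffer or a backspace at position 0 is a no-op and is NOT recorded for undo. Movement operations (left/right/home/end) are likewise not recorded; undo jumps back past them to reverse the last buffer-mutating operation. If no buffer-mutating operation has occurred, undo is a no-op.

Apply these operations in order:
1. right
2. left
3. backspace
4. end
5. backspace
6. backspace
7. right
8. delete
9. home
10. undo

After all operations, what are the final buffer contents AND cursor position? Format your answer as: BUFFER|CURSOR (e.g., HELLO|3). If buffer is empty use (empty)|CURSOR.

After op 1 (right): buf='FYHB' cursor=1
After op 2 (left): buf='FYHB' cursor=0
After op 3 (backspace): buf='FYHB' cursor=0
After op 4 (end): buf='FYHB' cursor=4
After op 5 (backspace): buf='FYH' cursor=3
After op 6 (backspace): buf='FY' cursor=2
After op 7 (right): buf='FY' cursor=2
After op 8 (delete): buf='FY' cursor=2
After op 9 (home): buf='FY' cursor=0
After op 10 (undo): buf='FYH' cursor=3

Answer: FYH|3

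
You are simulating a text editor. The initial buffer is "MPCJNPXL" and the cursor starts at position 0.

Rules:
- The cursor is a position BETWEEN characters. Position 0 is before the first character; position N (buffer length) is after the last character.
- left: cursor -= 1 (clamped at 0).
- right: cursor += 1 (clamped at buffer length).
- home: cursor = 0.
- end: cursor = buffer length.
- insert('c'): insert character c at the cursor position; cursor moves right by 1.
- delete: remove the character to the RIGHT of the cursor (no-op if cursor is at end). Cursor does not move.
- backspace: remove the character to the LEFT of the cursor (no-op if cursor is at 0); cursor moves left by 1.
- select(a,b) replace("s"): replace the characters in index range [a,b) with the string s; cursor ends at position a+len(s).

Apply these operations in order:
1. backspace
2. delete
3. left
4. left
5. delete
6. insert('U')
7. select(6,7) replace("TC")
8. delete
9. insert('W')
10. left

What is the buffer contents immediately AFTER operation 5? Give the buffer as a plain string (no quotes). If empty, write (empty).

After op 1 (backspace): buf='MPCJNPXL' cursor=0
After op 2 (delete): buf='PCJNPXL' cursor=0
After op 3 (left): buf='PCJNPXL' cursor=0
After op 4 (left): buf='PCJNPXL' cursor=0
After op 5 (delete): buf='CJNPXL' cursor=0

Answer: CJNPXL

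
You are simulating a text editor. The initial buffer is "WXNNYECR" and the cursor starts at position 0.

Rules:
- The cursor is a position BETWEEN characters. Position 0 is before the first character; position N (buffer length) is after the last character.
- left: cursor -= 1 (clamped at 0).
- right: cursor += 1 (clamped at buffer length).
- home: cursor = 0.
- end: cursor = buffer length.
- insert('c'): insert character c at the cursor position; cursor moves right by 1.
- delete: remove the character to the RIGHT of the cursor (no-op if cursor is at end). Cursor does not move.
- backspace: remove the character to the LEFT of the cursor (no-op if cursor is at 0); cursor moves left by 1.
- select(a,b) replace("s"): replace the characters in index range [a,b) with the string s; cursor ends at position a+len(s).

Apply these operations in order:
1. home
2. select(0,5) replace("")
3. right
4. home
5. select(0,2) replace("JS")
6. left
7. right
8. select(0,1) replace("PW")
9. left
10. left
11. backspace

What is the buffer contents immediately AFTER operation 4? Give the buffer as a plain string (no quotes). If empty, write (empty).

Answer: ECR

Derivation:
After op 1 (home): buf='WXNNYECR' cursor=0
After op 2 (select(0,5) replace("")): buf='ECR' cursor=0
After op 3 (right): buf='ECR' cursor=1
After op 4 (home): buf='ECR' cursor=0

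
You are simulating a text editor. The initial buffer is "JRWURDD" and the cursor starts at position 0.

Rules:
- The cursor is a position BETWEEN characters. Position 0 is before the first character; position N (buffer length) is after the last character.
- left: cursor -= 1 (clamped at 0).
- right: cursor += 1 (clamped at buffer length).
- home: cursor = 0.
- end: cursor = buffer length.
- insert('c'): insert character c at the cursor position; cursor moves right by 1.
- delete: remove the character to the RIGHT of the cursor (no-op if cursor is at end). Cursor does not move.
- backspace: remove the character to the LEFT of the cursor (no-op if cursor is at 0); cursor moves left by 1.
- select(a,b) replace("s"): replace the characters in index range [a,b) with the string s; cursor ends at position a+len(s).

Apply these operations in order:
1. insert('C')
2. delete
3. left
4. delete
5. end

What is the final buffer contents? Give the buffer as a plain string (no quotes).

Answer: RWURDD

Derivation:
After op 1 (insert('C')): buf='CJRWURDD' cursor=1
After op 2 (delete): buf='CRWURDD' cursor=1
After op 3 (left): buf='CRWURDD' cursor=0
After op 4 (delete): buf='RWURDD' cursor=0
After op 5 (end): buf='RWURDD' cursor=6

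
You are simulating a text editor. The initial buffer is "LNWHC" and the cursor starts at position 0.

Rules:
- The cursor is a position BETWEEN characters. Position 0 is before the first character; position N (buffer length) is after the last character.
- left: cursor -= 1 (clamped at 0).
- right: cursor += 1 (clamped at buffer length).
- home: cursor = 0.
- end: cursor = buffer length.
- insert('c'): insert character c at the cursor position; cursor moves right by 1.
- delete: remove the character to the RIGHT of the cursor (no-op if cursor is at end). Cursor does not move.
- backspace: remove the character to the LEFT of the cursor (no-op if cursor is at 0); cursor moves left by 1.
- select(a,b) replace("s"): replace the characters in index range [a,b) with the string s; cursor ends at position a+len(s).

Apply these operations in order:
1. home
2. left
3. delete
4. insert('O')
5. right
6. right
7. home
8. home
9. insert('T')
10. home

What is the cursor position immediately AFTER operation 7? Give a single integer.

After op 1 (home): buf='LNWHC' cursor=0
After op 2 (left): buf='LNWHC' cursor=0
After op 3 (delete): buf='NWHC' cursor=0
After op 4 (insert('O')): buf='ONWHC' cursor=1
After op 5 (right): buf='ONWHC' cursor=2
After op 6 (right): buf='ONWHC' cursor=3
After op 7 (home): buf='ONWHC' cursor=0

Answer: 0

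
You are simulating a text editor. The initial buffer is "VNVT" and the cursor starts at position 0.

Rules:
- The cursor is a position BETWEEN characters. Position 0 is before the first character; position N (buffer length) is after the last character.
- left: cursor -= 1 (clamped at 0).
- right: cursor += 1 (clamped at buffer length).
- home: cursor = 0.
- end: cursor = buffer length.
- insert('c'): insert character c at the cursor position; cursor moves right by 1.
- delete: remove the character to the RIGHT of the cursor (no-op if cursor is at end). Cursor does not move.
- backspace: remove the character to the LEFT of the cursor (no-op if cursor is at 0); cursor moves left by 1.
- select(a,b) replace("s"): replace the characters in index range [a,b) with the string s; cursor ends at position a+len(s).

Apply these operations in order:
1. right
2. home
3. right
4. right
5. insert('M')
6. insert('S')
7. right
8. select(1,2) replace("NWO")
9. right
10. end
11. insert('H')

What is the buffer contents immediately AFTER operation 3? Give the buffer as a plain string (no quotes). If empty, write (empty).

Answer: VNVT

Derivation:
After op 1 (right): buf='VNVT' cursor=1
After op 2 (home): buf='VNVT' cursor=0
After op 3 (right): buf='VNVT' cursor=1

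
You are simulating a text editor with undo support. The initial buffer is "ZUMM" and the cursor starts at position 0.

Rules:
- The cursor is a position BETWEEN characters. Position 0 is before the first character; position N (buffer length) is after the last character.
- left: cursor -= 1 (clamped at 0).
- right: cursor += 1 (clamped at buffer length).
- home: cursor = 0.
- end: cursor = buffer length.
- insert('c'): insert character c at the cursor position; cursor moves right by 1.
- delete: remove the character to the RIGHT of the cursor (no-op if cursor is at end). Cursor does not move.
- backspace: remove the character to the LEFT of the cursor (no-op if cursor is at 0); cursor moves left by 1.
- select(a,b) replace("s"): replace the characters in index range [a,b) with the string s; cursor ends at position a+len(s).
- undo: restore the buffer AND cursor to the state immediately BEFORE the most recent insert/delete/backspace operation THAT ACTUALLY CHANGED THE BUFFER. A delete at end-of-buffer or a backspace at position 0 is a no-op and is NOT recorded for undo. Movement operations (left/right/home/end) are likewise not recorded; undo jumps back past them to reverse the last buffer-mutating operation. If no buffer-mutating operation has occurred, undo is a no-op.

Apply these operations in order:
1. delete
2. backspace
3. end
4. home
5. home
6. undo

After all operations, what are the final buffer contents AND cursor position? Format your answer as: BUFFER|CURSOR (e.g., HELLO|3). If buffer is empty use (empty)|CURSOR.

After op 1 (delete): buf='UMM' cursor=0
After op 2 (backspace): buf='UMM' cursor=0
After op 3 (end): buf='UMM' cursor=3
After op 4 (home): buf='UMM' cursor=0
After op 5 (home): buf='UMM' cursor=0
After op 6 (undo): buf='ZUMM' cursor=0

Answer: ZUMM|0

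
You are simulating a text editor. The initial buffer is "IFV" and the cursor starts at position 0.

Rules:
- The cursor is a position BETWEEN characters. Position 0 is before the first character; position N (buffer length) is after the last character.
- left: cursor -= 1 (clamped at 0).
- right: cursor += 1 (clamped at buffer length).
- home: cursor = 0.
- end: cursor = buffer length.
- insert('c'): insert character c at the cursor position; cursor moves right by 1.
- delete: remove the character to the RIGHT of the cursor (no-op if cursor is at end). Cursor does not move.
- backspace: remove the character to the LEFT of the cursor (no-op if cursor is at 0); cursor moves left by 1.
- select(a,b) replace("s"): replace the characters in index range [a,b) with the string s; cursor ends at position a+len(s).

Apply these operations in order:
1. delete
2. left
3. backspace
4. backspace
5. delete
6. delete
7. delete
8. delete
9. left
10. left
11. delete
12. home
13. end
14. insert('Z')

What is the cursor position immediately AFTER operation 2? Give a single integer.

After op 1 (delete): buf='FV' cursor=0
After op 2 (left): buf='FV' cursor=0

Answer: 0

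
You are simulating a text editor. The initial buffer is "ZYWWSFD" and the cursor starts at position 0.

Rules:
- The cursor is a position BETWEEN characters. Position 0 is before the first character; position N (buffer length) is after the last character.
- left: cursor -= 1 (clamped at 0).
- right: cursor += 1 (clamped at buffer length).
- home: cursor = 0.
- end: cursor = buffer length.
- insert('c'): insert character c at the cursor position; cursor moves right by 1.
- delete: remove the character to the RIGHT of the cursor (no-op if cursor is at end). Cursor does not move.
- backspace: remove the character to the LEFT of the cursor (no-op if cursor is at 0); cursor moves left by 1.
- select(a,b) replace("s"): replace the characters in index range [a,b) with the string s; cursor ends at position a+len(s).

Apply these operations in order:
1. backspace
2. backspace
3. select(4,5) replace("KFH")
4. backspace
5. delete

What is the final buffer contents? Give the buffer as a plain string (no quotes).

Answer: ZYWWKFD

Derivation:
After op 1 (backspace): buf='ZYWWSFD' cursor=0
After op 2 (backspace): buf='ZYWWSFD' cursor=0
After op 3 (select(4,5) replace("KFH")): buf='ZYWWKFHFD' cursor=7
After op 4 (backspace): buf='ZYWWKFFD' cursor=6
After op 5 (delete): buf='ZYWWKFD' cursor=6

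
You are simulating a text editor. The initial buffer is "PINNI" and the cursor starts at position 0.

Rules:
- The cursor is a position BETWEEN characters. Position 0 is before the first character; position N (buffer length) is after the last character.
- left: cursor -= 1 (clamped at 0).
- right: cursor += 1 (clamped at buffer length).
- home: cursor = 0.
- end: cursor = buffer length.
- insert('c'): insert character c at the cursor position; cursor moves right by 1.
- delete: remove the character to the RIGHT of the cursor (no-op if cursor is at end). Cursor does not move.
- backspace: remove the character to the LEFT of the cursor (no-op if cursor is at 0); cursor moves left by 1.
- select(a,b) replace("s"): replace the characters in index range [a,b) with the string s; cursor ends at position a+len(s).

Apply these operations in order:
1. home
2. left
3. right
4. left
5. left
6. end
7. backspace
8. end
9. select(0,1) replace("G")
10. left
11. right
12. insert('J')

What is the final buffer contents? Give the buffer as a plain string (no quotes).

Answer: GJINN

Derivation:
After op 1 (home): buf='PINNI' cursor=0
After op 2 (left): buf='PINNI' cursor=0
After op 3 (right): buf='PINNI' cursor=1
After op 4 (left): buf='PINNI' cursor=0
After op 5 (left): buf='PINNI' cursor=0
After op 6 (end): buf='PINNI' cursor=5
After op 7 (backspace): buf='PINN' cursor=4
After op 8 (end): buf='PINN' cursor=4
After op 9 (select(0,1) replace("G")): buf='GINN' cursor=1
After op 10 (left): buf='GINN' cursor=0
After op 11 (right): buf='GINN' cursor=1
After op 12 (insert('J')): buf='GJINN' cursor=2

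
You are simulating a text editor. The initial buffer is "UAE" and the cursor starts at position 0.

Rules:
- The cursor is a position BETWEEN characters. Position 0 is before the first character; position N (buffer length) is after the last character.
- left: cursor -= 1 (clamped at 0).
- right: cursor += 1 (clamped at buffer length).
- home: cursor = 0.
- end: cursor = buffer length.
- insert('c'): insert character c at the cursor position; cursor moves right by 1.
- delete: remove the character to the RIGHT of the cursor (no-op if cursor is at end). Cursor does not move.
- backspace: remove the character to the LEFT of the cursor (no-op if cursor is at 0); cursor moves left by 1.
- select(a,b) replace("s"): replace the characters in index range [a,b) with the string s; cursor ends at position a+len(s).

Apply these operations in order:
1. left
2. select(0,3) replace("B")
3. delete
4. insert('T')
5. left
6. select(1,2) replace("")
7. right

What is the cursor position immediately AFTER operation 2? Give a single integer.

Answer: 1

Derivation:
After op 1 (left): buf='UAE' cursor=0
After op 2 (select(0,3) replace("B")): buf='B' cursor=1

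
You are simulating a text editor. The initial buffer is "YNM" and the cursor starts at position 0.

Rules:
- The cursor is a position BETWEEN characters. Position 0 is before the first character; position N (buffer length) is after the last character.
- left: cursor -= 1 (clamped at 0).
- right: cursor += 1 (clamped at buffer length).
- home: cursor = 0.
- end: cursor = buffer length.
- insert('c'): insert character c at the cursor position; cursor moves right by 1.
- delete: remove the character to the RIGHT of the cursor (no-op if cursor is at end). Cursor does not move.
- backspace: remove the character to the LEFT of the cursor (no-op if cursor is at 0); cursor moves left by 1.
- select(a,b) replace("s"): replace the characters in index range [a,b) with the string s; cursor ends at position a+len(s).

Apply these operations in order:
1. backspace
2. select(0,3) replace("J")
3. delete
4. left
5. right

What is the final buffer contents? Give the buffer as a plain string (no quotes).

After op 1 (backspace): buf='YNM' cursor=0
After op 2 (select(0,3) replace("J")): buf='J' cursor=1
After op 3 (delete): buf='J' cursor=1
After op 4 (left): buf='J' cursor=0
After op 5 (right): buf='J' cursor=1

Answer: J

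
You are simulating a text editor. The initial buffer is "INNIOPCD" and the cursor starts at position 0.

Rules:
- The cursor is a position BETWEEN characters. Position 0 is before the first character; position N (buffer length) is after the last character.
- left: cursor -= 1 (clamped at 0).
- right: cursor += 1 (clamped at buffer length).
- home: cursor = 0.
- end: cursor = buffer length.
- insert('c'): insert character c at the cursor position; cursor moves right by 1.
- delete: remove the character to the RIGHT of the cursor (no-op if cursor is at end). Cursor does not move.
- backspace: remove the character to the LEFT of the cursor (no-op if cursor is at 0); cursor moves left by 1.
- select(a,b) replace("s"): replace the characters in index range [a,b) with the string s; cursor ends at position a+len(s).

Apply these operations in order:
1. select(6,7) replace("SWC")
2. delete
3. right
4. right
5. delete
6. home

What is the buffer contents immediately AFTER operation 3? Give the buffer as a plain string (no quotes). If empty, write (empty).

After op 1 (select(6,7) replace("SWC")): buf='INNIOPSWCD' cursor=9
After op 2 (delete): buf='INNIOPSWC' cursor=9
After op 3 (right): buf='INNIOPSWC' cursor=9

Answer: INNIOPSWC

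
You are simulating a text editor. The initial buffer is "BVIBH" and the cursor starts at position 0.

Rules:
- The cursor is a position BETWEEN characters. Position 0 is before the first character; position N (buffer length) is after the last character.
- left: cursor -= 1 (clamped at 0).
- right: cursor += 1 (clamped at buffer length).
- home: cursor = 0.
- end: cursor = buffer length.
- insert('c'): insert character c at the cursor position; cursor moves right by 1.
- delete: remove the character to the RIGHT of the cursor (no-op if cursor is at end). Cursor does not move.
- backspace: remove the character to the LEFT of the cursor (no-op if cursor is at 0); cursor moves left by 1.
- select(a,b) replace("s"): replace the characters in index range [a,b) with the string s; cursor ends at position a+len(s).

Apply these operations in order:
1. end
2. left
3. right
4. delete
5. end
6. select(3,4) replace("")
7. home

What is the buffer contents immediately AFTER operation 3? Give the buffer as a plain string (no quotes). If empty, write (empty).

After op 1 (end): buf='BVIBH' cursor=5
After op 2 (left): buf='BVIBH' cursor=4
After op 3 (right): buf='BVIBH' cursor=5

Answer: BVIBH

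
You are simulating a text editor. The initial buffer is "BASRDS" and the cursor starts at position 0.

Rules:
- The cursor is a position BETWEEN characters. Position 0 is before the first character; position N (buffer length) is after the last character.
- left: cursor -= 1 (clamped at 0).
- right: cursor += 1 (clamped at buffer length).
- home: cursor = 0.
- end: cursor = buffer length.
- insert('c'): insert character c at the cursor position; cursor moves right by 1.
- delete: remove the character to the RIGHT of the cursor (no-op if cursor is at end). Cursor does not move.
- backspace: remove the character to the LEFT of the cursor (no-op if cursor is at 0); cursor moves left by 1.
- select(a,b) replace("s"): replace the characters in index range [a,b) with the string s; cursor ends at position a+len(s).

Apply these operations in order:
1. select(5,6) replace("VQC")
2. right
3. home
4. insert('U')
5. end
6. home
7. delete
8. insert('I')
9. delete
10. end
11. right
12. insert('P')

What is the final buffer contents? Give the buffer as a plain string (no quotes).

After op 1 (select(5,6) replace("VQC")): buf='BASRDVQC' cursor=8
After op 2 (right): buf='BASRDVQC' cursor=8
After op 3 (home): buf='BASRDVQC' cursor=0
After op 4 (insert('U')): buf='UBASRDVQC' cursor=1
After op 5 (end): buf='UBASRDVQC' cursor=9
After op 6 (home): buf='UBASRDVQC' cursor=0
After op 7 (delete): buf='BASRDVQC' cursor=0
After op 8 (insert('I')): buf='IBASRDVQC' cursor=1
After op 9 (delete): buf='IASRDVQC' cursor=1
After op 10 (end): buf='IASRDVQC' cursor=8
After op 11 (right): buf='IASRDVQC' cursor=8
After op 12 (insert('P')): buf='IASRDVQCP' cursor=9

Answer: IASRDVQCP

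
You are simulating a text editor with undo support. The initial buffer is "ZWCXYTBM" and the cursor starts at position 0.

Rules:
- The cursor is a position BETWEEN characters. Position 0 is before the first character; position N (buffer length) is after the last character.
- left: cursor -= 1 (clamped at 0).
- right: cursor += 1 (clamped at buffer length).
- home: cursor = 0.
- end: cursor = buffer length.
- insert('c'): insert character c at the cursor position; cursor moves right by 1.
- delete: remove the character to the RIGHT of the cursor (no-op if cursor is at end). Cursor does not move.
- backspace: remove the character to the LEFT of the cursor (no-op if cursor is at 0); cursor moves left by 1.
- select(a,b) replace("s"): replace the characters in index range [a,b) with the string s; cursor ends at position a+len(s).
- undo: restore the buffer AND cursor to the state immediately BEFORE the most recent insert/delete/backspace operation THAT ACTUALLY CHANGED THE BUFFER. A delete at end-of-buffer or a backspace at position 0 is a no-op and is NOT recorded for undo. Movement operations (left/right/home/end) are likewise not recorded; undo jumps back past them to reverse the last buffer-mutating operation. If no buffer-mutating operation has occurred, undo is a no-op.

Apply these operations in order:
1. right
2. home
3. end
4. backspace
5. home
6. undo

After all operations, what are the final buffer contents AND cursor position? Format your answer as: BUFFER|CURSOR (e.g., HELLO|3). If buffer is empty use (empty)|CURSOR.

Answer: ZWCXYTBM|8

Derivation:
After op 1 (right): buf='ZWCXYTBM' cursor=1
After op 2 (home): buf='ZWCXYTBM' cursor=0
After op 3 (end): buf='ZWCXYTBM' cursor=8
After op 4 (backspace): buf='ZWCXYTB' cursor=7
After op 5 (home): buf='ZWCXYTB' cursor=0
After op 6 (undo): buf='ZWCXYTBM' cursor=8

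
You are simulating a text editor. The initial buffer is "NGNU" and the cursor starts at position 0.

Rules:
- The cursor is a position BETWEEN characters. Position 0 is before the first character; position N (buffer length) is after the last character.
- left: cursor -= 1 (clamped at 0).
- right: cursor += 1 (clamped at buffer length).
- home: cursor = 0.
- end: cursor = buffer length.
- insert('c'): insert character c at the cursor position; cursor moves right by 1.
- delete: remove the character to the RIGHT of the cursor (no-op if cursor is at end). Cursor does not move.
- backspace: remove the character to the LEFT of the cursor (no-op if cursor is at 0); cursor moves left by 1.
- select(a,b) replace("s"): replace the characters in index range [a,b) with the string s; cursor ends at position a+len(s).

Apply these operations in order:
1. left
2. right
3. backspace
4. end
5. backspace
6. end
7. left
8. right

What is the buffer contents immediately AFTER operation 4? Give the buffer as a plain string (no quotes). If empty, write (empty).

After op 1 (left): buf='NGNU' cursor=0
After op 2 (right): buf='NGNU' cursor=1
After op 3 (backspace): buf='GNU' cursor=0
After op 4 (end): buf='GNU' cursor=3

Answer: GNU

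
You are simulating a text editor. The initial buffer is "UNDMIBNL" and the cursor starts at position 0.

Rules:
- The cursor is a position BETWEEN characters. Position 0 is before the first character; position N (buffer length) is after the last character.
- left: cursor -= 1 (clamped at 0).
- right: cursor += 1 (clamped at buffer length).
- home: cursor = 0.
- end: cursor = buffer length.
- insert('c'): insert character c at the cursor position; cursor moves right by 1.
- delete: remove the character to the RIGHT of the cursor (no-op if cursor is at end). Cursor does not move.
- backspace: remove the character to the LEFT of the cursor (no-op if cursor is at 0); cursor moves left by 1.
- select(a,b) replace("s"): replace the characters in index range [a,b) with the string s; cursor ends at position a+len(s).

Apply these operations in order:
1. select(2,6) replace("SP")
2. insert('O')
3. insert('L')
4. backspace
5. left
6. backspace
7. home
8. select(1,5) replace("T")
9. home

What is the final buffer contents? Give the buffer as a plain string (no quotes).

After op 1 (select(2,6) replace("SP")): buf='UNSPNL' cursor=4
After op 2 (insert('O')): buf='UNSPONL' cursor=5
After op 3 (insert('L')): buf='UNSPOLNL' cursor=6
After op 4 (backspace): buf='UNSPONL' cursor=5
After op 5 (left): buf='UNSPONL' cursor=4
After op 6 (backspace): buf='UNSONL' cursor=3
After op 7 (home): buf='UNSONL' cursor=0
After op 8 (select(1,5) replace("T")): buf='UTL' cursor=2
After op 9 (home): buf='UTL' cursor=0

Answer: UTL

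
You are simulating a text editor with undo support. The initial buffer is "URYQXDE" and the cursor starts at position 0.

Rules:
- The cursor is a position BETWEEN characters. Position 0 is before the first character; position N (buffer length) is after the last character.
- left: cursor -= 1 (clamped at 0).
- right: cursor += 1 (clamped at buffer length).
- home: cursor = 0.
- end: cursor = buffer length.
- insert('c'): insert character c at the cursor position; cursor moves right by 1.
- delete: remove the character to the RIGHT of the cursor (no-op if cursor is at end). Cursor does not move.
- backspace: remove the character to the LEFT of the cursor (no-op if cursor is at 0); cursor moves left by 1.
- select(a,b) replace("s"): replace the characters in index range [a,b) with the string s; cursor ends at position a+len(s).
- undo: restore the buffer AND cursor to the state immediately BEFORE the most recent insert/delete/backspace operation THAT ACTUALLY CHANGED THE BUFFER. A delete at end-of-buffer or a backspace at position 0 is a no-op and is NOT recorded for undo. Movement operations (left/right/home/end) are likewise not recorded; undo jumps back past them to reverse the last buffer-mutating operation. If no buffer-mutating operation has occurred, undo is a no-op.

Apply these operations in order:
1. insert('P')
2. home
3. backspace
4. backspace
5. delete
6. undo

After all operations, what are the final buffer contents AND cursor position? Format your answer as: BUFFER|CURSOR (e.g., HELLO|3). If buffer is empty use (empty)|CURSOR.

Answer: PURYQXDE|0

Derivation:
After op 1 (insert('P')): buf='PURYQXDE' cursor=1
After op 2 (home): buf='PURYQXDE' cursor=0
After op 3 (backspace): buf='PURYQXDE' cursor=0
After op 4 (backspace): buf='PURYQXDE' cursor=0
After op 5 (delete): buf='URYQXDE' cursor=0
After op 6 (undo): buf='PURYQXDE' cursor=0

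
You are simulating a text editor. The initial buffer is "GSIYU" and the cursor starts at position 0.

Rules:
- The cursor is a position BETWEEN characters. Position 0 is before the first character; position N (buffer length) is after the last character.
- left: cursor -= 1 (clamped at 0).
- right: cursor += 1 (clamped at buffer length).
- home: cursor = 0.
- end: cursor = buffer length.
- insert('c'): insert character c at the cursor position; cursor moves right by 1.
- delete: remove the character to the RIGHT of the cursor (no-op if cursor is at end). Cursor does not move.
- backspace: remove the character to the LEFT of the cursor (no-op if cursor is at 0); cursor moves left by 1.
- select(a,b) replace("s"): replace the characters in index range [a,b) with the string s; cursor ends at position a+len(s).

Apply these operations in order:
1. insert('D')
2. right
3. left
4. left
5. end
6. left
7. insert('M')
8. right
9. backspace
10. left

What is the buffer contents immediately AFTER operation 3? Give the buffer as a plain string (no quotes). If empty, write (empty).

After op 1 (insert('D')): buf='DGSIYU' cursor=1
After op 2 (right): buf='DGSIYU' cursor=2
After op 3 (left): buf='DGSIYU' cursor=1

Answer: DGSIYU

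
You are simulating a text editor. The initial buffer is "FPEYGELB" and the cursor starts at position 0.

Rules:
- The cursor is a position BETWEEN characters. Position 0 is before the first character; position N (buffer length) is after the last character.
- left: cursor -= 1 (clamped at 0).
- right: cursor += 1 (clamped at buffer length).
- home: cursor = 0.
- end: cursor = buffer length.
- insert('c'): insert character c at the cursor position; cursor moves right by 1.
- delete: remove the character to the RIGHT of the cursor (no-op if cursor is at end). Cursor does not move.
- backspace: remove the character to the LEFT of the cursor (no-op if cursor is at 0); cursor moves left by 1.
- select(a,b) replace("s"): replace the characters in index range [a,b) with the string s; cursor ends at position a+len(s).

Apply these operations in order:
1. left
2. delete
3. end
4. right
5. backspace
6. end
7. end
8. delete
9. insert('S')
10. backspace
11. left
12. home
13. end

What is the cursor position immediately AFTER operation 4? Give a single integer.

After op 1 (left): buf='FPEYGELB' cursor=0
After op 2 (delete): buf='PEYGELB' cursor=0
After op 3 (end): buf='PEYGELB' cursor=7
After op 4 (right): buf='PEYGELB' cursor=7

Answer: 7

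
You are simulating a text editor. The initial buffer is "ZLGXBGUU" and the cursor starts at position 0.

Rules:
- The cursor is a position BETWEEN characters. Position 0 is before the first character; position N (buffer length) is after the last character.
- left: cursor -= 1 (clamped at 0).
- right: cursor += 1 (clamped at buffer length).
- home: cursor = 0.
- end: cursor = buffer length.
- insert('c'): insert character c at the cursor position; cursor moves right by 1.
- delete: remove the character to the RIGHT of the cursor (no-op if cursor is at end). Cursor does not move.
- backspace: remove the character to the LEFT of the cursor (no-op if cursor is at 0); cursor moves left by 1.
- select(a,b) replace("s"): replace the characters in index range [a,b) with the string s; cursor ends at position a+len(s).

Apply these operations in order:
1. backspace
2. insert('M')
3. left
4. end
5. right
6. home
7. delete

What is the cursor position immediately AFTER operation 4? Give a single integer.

Answer: 9

Derivation:
After op 1 (backspace): buf='ZLGXBGUU' cursor=0
After op 2 (insert('M')): buf='MZLGXBGUU' cursor=1
After op 3 (left): buf='MZLGXBGUU' cursor=0
After op 4 (end): buf='MZLGXBGUU' cursor=9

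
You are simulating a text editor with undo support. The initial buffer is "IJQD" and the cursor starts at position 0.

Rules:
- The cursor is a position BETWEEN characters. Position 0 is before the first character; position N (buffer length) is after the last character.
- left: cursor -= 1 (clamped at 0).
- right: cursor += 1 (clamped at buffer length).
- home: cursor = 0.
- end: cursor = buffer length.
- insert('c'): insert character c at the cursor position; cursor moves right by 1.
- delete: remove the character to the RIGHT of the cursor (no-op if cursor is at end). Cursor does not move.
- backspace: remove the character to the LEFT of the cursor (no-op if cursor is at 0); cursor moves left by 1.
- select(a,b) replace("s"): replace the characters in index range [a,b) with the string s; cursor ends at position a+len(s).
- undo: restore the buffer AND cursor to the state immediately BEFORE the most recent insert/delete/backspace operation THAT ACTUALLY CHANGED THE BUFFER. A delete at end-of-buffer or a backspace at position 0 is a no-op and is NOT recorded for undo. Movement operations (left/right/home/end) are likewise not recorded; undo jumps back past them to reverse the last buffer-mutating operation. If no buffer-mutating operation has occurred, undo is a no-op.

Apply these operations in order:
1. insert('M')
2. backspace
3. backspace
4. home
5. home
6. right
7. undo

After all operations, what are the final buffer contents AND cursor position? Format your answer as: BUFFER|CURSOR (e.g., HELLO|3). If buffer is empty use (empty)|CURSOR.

After op 1 (insert('M')): buf='MIJQD' cursor=1
After op 2 (backspace): buf='IJQD' cursor=0
After op 3 (backspace): buf='IJQD' cursor=0
After op 4 (home): buf='IJQD' cursor=0
After op 5 (home): buf='IJQD' cursor=0
After op 6 (right): buf='IJQD' cursor=1
After op 7 (undo): buf='MIJQD' cursor=1

Answer: MIJQD|1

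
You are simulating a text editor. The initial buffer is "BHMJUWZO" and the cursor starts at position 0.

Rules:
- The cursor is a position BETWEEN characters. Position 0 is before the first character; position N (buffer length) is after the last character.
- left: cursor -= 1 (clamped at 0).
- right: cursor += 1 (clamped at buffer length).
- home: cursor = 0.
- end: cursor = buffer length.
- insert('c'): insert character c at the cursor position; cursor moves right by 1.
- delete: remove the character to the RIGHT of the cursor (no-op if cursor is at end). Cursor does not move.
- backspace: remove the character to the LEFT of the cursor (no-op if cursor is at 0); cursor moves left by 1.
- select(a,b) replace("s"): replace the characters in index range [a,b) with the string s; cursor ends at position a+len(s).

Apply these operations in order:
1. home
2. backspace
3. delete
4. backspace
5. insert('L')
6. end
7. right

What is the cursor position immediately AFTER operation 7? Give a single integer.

Answer: 8

Derivation:
After op 1 (home): buf='BHMJUWZO' cursor=0
After op 2 (backspace): buf='BHMJUWZO' cursor=0
After op 3 (delete): buf='HMJUWZO' cursor=0
After op 4 (backspace): buf='HMJUWZO' cursor=0
After op 5 (insert('L')): buf='LHMJUWZO' cursor=1
After op 6 (end): buf='LHMJUWZO' cursor=8
After op 7 (right): buf='LHMJUWZO' cursor=8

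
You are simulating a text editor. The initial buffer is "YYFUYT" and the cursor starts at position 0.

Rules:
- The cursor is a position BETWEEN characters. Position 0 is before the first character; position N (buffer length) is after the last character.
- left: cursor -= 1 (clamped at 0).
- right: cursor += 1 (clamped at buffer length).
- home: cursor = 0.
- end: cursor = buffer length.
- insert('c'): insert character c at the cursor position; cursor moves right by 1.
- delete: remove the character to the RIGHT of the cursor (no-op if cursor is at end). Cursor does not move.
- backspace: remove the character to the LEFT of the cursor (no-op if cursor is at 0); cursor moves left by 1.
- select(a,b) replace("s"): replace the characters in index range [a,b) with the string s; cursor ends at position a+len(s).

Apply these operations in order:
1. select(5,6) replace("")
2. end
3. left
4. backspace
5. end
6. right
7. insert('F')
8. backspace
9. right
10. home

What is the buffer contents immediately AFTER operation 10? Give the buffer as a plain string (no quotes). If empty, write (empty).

Answer: YYFY

Derivation:
After op 1 (select(5,6) replace("")): buf='YYFUY' cursor=5
After op 2 (end): buf='YYFUY' cursor=5
After op 3 (left): buf='YYFUY' cursor=4
After op 4 (backspace): buf='YYFY' cursor=3
After op 5 (end): buf='YYFY' cursor=4
After op 6 (right): buf='YYFY' cursor=4
After op 7 (insert('F')): buf='YYFYF' cursor=5
After op 8 (backspace): buf='YYFY' cursor=4
After op 9 (right): buf='YYFY' cursor=4
After op 10 (home): buf='YYFY' cursor=0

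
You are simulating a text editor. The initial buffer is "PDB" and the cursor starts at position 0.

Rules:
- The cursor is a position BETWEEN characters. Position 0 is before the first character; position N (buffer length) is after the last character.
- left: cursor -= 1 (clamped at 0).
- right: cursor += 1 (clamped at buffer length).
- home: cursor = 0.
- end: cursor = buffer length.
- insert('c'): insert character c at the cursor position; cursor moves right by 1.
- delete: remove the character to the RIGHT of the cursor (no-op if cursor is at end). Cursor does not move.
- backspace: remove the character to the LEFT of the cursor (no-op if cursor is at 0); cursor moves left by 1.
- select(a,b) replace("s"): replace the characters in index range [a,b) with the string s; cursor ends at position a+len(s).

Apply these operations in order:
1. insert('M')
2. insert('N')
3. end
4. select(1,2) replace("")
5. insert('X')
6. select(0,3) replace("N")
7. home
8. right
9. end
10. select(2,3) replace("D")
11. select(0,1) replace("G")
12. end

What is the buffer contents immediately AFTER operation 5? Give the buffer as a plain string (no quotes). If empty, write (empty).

After op 1 (insert('M')): buf='MPDB' cursor=1
After op 2 (insert('N')): buf='MNPDB' cursor=2
After op 3 (end): buf='MNPDB' cursor=5
After op 4 (select(1,2) replace("")): buf='MPDB' cursor=1
After op 5 (insert('X')): buf='MXPDB' cursor=2

Answer: MXPDB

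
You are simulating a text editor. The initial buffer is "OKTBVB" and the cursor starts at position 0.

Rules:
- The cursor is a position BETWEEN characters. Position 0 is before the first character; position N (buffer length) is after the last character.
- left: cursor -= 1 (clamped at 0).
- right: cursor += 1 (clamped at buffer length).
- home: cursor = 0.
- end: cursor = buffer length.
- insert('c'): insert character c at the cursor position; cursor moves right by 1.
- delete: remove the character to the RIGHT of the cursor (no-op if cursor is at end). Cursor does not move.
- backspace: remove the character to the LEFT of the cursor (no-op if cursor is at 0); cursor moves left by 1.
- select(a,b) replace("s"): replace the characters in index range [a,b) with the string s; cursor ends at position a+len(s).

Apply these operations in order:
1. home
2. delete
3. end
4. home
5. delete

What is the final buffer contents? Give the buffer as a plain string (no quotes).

After op 1 (home): buf='OKTBVB' cursor=0
After op 2 (delete): buf='KTBVB' cursor=0
After op 3 (end): buf='KTBVB' cursor=5
After op 4 (home): buf='KTBVB' cursor=0
After op 5 (delete): buf='TBVB' cursor=0

Answer: TBVB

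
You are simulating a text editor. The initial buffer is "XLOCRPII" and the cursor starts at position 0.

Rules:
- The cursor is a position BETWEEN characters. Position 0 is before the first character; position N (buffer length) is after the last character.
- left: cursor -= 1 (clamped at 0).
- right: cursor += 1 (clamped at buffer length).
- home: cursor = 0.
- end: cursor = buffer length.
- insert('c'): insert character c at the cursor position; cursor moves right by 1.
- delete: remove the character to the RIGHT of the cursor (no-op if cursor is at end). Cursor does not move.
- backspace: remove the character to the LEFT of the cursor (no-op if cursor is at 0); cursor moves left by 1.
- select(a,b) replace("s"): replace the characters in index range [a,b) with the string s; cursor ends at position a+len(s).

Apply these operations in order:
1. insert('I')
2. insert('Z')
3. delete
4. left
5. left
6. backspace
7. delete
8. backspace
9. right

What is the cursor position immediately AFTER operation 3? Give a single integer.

Answer: 2

Derivation:
After op 1 (insert('I')): buf='IXLOCRPII' cursor=1
After op 2 (insert('Z')): buf='IZXLOCRPII' cursor=2
After op 3 (delete): buf='IZLOCRPII' cursor=2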